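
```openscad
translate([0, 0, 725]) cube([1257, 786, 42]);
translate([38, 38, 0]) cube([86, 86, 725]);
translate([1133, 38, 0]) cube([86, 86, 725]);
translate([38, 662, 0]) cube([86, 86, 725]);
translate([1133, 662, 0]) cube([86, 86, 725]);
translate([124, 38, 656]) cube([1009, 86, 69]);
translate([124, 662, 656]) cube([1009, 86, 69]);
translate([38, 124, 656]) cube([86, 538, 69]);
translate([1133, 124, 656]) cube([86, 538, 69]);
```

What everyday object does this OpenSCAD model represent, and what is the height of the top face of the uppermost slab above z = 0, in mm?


A table. The table height is 767 mm.

A 1257×786×42 slab sits at z = 725 on four 86 mm square posts — a table. The top surface is at 725 + 42 = 767 mm.


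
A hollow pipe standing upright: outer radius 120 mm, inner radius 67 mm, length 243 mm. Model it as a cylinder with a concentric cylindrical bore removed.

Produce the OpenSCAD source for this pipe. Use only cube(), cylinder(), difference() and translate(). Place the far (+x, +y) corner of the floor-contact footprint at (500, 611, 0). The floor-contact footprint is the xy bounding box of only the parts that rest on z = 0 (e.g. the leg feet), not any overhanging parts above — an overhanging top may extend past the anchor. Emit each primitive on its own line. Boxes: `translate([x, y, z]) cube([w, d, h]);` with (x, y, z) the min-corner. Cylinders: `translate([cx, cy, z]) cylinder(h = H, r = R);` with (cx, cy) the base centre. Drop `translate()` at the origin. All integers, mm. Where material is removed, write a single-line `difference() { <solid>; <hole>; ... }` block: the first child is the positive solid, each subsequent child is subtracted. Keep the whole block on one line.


difference() { translate([380, 491, 0]) cylinder(h = 243, r = 120); translate([380, 491, 0]) cylinder(h = 243, r = 67); }


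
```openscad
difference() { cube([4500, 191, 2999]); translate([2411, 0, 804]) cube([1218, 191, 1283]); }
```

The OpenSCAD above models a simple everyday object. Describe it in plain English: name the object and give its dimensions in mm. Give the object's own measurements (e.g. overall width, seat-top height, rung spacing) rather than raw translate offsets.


A wall 4500 mm long (x), 191 mm thick (y), 2999 mm tall, with a rectangular window opening cut through it. The opening is 1218 mm wide and 1283 mm tall; its sill is at z = 804 mm and its near (−x) edge is 2411 mm from the wall's −x end. The opening passes through the full wall thickness.


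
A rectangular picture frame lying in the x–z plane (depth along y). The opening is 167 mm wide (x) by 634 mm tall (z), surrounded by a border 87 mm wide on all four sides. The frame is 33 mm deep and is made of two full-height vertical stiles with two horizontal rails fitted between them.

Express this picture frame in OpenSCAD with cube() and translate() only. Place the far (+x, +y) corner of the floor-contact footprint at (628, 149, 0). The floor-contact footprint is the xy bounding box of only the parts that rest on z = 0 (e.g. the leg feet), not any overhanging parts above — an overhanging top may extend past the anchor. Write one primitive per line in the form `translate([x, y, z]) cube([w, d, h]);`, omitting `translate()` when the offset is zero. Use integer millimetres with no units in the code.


translate([287, 116, 0]) cube([87, 33, 808]);
translate([541, 116, 0]) cube([87, 33, 808]);
translate([374, 116, 0]) cube([167, 33, 87]);
translate([374, 116, 721]) cube([167, 33, 87]);


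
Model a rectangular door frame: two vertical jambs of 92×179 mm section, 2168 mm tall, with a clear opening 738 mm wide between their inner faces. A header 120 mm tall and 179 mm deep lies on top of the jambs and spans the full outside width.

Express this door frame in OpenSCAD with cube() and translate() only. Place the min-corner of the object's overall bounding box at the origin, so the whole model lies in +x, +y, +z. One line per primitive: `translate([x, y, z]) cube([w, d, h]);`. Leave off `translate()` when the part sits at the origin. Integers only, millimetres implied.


cube([92, 179, 2168]);
translate([830, 0, 0]) cube([92, 179, 2168]);
translate([0, 0, 2168]) cube([922, 179, 120]);


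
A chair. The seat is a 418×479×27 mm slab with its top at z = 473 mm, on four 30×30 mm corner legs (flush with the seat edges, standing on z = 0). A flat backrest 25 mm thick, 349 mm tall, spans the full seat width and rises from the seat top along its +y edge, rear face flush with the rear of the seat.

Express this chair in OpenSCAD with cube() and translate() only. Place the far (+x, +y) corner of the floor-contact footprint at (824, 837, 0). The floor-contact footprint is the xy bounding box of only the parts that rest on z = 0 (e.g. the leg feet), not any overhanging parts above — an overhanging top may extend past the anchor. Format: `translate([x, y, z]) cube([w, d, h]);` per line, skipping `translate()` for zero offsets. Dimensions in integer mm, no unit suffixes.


translate([406, 358, 446]) cube([418, 479, 27]);
translate([406, 358, 0]) cube([30, 30, 446]);
translate([794, 358, 0]) cube([30, 30, 446]);
translate([406, 807, 0]) cube([30, 30, 446]);
translate([794, 807, 0]) cube([30, 30, 446]);
translate([406, 812, 473]) cube([418, 25, 349]);


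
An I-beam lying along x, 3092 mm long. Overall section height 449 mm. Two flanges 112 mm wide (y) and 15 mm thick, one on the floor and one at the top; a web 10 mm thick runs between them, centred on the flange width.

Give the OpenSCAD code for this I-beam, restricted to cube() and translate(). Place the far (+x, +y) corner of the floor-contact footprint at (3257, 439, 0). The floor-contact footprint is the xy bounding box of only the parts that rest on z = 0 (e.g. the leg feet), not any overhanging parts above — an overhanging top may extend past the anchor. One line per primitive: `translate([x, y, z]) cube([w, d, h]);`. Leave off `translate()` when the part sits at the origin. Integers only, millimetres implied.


translate([165, 327, 0]) cube([3092, 112, 15]);
translate([165, 378, 15]) cube([3092, 10, 419]);
translate([165, 327, 434]) cube([3092, 112, 15]);


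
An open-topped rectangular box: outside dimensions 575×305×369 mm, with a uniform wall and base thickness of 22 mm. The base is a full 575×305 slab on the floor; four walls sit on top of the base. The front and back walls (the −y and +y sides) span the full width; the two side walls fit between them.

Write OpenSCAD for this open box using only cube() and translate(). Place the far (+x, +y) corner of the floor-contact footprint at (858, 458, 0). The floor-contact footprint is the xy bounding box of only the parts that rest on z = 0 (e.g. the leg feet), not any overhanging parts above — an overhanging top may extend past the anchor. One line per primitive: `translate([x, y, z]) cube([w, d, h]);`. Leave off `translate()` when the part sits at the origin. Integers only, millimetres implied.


translate([283, 153, 0]) cube([575, 305, 22]);
translate([283, 153, 22]) cube([575, 22, 347]);
translate([283, 436, 22]) cube([575, 22, 347]);
translate([283, 175, 22]) cube([22, 261, 347]);
translate([836, 175, 22]) cube([22, 261, 347]);


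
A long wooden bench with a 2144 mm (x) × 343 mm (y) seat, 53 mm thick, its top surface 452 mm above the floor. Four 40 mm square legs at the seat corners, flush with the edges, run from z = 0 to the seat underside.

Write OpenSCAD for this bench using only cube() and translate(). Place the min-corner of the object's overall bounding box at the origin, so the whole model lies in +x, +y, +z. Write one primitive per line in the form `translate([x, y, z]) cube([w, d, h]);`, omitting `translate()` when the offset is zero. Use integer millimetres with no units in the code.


translate([0, 0, 399]) cube([2144, 343, 53]);
cube([40, 40, 399]);
translate([0, 303, 0]) cube([40, 40, 399]);
translate([2104, 0, 0]) cube([40, 40, 399]);
translate([2104, 303, 0]) cube([40, 40, 399]);


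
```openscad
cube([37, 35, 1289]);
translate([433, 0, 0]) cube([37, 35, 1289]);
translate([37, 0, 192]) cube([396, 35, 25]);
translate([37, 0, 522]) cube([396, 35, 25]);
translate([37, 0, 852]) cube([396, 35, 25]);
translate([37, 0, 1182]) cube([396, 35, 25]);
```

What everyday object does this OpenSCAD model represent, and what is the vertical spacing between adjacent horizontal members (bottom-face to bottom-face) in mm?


A ladder. The rung spacing is 330 mm.

Two tall 37×35 posts with 4 short bars between them — a ladder. Adjacent rungs sit at z = 192 and z = 522, so the spacing is 522 − 192 = 330 mm.


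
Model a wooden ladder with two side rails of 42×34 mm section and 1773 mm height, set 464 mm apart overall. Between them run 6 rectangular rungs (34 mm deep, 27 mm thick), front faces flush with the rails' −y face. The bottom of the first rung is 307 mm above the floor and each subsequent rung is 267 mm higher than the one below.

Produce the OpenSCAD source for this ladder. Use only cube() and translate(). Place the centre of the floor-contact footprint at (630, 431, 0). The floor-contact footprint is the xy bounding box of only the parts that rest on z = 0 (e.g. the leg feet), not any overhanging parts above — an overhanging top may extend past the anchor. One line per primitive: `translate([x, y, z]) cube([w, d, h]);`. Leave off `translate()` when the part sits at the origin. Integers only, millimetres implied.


// rung span = 464 - 2*42 = 380
// rung[k] z = 307 + k*267
translate([398, 414, 0]) cube([42, 34, 1773]);
translate([820, 414, 0]) cube([42, 34, 1773]);
translate([440, 414, 307]) cube([380, 34, 27]);
translate([440, 414, 574]) cube([380, 34, 27]);
translate([440, 414, 841]) cube([380, 34, 27]);
translate([440, 414, 1108]) cube([380, 34, 27]);
translate([440, 414, 1375]) cube([380, 34, 27]);
translate([440, 414, 1642]) cube([380, 34, 27]);


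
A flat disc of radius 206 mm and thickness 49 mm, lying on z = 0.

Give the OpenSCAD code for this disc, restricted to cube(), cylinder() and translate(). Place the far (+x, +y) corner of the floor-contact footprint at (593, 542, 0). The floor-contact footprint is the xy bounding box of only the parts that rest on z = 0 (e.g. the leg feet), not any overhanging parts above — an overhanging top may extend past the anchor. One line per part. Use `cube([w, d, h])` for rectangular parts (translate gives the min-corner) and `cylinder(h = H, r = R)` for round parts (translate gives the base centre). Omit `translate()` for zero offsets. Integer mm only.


translate([387, 336, 0]) cylinder(h = 49, r = 206);


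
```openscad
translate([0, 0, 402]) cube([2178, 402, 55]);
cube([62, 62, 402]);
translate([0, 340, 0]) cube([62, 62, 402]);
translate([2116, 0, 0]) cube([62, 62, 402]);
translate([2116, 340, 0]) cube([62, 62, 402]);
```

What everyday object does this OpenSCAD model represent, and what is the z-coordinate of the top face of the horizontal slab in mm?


A bench. The seat-top height is 457 mm.

A long slab on four corner posts — a bench. The slab sits at z = 402 with thickness 55, so the top is 402 + 55 = 457 mm.


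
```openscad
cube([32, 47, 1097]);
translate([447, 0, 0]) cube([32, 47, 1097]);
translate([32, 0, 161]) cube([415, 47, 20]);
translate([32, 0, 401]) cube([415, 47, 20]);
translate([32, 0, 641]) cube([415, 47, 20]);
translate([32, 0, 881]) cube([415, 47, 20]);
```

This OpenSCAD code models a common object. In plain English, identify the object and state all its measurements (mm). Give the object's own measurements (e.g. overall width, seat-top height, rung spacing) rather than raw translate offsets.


A straight ladder. Two 32×47 mm vertical rails, 1097 mm tall, stand 479 mm apart (outside-to-outside) with their front faces coplanar on the −y side. 4 rungs, each 47 mm deep and 20 mm tall, span between the inner faces of the rails, front faces flush with the rails. The lowest rung's underside is at z = 161 mm and rungs are spaced 240 mm apart (underside to underside).


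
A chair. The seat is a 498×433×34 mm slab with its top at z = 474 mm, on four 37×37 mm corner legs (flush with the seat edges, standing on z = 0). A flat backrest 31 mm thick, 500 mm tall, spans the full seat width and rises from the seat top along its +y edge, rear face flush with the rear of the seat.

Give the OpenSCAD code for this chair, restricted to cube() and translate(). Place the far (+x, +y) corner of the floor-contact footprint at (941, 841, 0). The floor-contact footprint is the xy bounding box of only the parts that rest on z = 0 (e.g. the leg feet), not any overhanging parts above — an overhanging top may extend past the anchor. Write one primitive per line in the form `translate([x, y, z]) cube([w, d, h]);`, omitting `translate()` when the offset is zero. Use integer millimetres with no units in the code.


translate([443, 408, 440]) cube([498, 433, 34]);
translate([443, 408, 0]) cube([37, 37, 440]);
translate([904, 408, 0]) cube([37, 37, 440]);
translate([443, 804, 0]) cube([37, 37, 440]);
translate([904, 804, 0]) cube([37, 37, 440]);
translate([443, 810, 474]) cube([498, 31, 500]);


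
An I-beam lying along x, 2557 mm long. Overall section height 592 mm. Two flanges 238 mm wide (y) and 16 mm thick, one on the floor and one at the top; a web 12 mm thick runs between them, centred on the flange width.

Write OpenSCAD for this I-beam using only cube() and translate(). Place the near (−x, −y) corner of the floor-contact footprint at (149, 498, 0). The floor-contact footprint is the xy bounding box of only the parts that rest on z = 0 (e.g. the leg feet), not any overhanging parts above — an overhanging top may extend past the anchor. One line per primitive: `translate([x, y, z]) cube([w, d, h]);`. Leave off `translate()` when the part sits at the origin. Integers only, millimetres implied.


translate([149, 498, 0]) cube([2557, 238, 16]);
translate([149, 611, 16]) cube([2557, 12, 560]);
translate([149, 498, 576]) cube([2557, 238, 16]);


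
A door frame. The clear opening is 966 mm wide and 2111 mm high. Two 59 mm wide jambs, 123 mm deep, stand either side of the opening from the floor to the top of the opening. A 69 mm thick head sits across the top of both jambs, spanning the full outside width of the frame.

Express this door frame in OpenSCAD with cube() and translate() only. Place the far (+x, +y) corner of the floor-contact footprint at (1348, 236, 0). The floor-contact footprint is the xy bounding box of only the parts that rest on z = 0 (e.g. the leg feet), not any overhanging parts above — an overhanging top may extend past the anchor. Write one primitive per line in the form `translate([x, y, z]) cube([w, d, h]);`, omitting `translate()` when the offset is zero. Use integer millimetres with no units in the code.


translate([264, 113, 0]) cube([59, 123, 2111]);
translate([1289, 113, 0]) cube([59, 123, 2111]);
translate([264, 113, 2111]) cube([1084, 123, 69]);


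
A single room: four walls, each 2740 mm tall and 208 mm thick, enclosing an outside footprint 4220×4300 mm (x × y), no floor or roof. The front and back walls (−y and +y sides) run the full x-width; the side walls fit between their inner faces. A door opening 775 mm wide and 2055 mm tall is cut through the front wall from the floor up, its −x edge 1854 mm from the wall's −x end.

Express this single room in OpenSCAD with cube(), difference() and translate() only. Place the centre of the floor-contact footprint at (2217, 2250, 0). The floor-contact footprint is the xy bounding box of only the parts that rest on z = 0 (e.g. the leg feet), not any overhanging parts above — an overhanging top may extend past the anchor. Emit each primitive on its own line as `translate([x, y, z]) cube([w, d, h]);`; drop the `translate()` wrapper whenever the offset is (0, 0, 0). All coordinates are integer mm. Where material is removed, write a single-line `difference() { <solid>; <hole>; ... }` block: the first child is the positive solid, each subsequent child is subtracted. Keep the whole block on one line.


difference() { translate([107, 100, 0]) cube([4220, 208, 2740]); translate([1961, 100, 0]) cube([775, 208, 2055]); }
translate([107, 4192, 0]) cube([4220, 208, 2740]);
translate([107, 308, 0]) cube([208, 3884, 2740]);
translate([4119, 308, 0]) cube([208, 3884, 2740]);


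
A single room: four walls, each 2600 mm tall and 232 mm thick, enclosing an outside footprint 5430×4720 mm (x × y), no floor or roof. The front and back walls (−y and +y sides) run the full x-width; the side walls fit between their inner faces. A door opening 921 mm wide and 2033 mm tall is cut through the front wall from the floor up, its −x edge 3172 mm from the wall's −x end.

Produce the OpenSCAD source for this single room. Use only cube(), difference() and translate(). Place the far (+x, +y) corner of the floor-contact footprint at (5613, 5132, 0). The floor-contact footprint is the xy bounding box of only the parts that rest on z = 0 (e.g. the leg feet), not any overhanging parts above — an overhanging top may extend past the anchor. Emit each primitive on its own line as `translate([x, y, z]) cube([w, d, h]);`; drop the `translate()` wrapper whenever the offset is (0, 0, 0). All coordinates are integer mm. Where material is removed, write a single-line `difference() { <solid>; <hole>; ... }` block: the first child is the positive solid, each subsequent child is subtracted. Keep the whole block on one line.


difference() { translate([183, 412, 0]) cube([5430, 232, 2600]); translate([3355, 412, 0]) cube([921, 232, 2033]); }
translate([183, 4900, 0]) cube([5430, 232, 2600]);
translate([183, 644, 0]) cube([232, 4256, 2600]);
translate([5381, 644, 0]) cube([232, 4256, 2600]);


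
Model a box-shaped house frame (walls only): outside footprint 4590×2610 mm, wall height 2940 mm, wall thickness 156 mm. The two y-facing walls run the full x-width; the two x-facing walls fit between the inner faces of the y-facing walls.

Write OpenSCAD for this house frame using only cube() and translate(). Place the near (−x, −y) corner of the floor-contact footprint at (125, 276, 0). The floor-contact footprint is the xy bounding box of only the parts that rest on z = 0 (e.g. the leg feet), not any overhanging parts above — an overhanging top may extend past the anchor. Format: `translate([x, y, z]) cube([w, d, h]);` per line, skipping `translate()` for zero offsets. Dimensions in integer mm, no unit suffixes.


translate([125, 276, 0]) cube([4590, 156, 2940]);
translate([125, 2730, 0]) cube([4590, 156, 2940]);
translate([125, 432, 0]) cube([156, 2298, 2940]);
translate([4559, 432, 0]) cube([156, 2298, 2940]);


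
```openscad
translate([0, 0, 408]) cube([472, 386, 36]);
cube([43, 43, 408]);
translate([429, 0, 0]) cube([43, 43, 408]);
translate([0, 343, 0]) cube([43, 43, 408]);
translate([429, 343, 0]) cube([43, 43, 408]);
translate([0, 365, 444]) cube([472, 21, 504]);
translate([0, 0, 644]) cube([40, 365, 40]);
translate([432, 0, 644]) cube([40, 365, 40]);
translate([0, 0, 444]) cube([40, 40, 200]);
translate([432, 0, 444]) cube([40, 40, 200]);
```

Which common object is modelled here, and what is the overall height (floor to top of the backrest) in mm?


A chair. The overall height is 948 mm.

A slab on four corner posts with a tall panel at the back — a chair. The seat slab sits at z = 408 with thickness 36, and the 504 mm backrest starts at the seat top, so the overall height is 408 + 36 + 504 = 948 mm.


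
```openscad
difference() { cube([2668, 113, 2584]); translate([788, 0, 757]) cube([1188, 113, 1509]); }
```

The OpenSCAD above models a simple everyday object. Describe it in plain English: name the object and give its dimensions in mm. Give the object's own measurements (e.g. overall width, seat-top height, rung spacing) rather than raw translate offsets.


A wall 2668 mm long (x), 113 mm thick (y), 2584 mm tall, with a rectangular window opening cut through it. The opening is 1188 mm wide and 1509 mm tall; its sill is at z = 757 mm and its near (−x) edge is 788 mm from the wall's −x end. The opening passes through the full wall thickness.


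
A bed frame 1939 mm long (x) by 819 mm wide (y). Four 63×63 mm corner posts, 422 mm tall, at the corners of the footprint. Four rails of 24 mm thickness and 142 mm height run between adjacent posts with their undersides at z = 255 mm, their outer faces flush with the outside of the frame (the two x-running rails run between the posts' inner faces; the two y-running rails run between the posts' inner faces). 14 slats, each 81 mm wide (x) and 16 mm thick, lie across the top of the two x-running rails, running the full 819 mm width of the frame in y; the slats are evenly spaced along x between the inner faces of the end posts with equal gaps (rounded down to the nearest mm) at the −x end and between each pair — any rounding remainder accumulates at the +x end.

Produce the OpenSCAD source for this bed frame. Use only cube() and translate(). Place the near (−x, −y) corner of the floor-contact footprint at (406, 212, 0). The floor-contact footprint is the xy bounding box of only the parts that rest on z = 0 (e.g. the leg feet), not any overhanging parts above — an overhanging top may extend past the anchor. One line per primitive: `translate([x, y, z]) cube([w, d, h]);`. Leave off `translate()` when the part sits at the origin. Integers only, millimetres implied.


translate([406, 212, 0]) cube([63, 63, 422]);
translate([406, 968, 0]) cube([63, 63, 422]);
translate([2282, 212, 0]) cube([63, 63, 422]);
translate([2282, 968, 0]) cube([63, 63, 422]);
translate([469, 212, 255]) cube([1813, 24, 142]);
translate([469, 1007, 255]) cube([1813, 24, 142]);
translate([406, 275, 255]) cube([24, 693, 142]);
translate([2321, 275, 255]) cube([24, 693, 142]);
translate([514, 212, 397]) cube([81, 819, 16]);
translate([640, 212, 397]) cube([81, 819, 16]);
translate([766, 212, 397]) cube([81, 819, 16]);
translate([892, 212, 397]) cube([81, 819, 16]);
translate([1018, 212, 397]) cube([81, 819, 16]);
translate([1144, 212, 397]) cube([81, 819, 16]);
translate([1270, 212, 397]) cube([81, 819, 16]);
translate([1396, 212, 397]) cube([81, 819, 16]);
translate([1522, 212, 397]) cube([81, 819, 16]);
translate([1648, 212, 397]) cube([81, 819, 16]);
translate([1774, 212, 397]) cube([81, 819, 16]);
translate([1900, 212, 397]) cube([81, 819, 16]);
translate([2026, 212, 397]) cube([81, 819, 16]);
translate([2152, 212, 397]) cube([81, 819, 16]);


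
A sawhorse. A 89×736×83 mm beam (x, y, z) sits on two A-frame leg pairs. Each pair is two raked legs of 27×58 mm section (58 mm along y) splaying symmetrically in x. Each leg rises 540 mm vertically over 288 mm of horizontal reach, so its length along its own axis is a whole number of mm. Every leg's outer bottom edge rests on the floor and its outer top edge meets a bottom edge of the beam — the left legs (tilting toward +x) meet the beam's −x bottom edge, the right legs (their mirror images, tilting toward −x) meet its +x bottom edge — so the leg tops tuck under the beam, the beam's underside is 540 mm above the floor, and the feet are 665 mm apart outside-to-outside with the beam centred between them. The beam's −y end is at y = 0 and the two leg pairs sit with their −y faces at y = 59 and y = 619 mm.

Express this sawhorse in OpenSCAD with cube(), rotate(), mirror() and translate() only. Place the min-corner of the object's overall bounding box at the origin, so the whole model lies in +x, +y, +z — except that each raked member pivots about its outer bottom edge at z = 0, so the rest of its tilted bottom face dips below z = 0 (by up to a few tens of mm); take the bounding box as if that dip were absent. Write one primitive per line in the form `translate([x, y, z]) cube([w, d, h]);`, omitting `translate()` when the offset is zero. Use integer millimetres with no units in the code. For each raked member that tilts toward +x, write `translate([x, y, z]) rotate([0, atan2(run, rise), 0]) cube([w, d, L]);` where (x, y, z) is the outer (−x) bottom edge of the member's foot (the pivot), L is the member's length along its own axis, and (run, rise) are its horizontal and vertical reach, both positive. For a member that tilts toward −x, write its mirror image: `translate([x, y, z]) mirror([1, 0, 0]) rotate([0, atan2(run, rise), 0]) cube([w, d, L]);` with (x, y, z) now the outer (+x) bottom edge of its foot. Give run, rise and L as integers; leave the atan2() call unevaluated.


// leg length = √(288² + 540²) = 612
// right-leg outer foot x = 2·288 + 89 = 665
// beam min-corner = (288, 0, 540)
translate([288, 0, 540]) cube([89, 736, 83]);
translate([0, 59, 0]) rotate([0, atan2(288, 540), 0]) cube([27, 58, 612]);
translate([665, 59, 0]) mirror([1, 0, 0]) rotate([0, atan2(288, 540), 0]) cube([27, 58, 612]);
translate([0, 619, 0]) rotate([0, atan2(288, 540), 0]) cube([27, 58, 612]);
translate([665, 619, 0]) mirror([1, 0, 0]) rotate([0, atan2(288, 540), 0]) cube([27, 58, 612]);


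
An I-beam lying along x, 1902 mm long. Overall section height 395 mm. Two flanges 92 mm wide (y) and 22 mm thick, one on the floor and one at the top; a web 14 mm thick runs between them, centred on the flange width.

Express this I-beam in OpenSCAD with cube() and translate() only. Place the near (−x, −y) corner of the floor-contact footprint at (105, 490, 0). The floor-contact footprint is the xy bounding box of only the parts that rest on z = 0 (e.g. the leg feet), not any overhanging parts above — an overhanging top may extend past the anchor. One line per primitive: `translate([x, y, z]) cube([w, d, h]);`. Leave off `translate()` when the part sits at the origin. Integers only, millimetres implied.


translate([105, 490, 0]) cube([1902, 92, 22]);
translate([105, 529, 22]) cube([1902, 14, 351]);
translate([105, 490, 373]) cube([1902, 92, 22]);


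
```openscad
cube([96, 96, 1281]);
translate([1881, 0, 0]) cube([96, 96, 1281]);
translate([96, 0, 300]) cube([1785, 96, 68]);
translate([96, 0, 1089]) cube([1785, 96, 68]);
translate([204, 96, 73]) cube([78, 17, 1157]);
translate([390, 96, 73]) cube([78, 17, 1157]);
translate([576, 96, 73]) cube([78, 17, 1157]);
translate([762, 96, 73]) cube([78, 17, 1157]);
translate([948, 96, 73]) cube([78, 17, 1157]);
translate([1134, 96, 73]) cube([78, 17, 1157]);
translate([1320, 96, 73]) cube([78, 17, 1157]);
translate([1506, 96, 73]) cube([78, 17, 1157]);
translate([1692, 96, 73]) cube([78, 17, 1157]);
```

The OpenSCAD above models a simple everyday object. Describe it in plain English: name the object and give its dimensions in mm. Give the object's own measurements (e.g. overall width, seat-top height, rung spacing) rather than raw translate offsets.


A fence section. Two 96×96 mm posts, 1281 mm tall, stand on the floor with a clear span of 1785 mm between their inner faces. Two horizontal rails of 96×68 mm section span the gap between the posts with their undersides at z = 300 mm and z = 1089 mm, flush with the posts' −y face. 9 pickets, each 78 mm wide, 17 mm thick and 1157 mm tall, are fixed to the +y face of the rails with their bottoms at z = 73 mm, spaced across the span with a 108 mm gap after the −x post and between neighbouring pickets, with 111 mm left before the +x post.


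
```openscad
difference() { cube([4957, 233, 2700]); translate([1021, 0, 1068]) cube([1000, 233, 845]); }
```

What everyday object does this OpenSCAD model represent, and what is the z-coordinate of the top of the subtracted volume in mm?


A wall with a window opening. The window head height is 1913 mm.

A wall with a rectangular opening subtracted — a window. Sill at z = 1068, opening 845 mm tall, so the head is at 1068 + 845 = 1913 mm.


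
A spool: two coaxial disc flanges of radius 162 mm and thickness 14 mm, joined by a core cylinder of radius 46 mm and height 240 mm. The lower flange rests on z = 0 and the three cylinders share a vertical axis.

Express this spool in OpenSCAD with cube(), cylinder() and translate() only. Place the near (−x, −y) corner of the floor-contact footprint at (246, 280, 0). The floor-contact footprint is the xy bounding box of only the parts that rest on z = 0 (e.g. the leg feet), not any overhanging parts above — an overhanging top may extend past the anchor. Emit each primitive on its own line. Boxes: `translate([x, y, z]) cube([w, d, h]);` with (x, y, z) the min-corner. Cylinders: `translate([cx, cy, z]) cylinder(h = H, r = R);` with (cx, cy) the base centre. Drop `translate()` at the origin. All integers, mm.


translate([408, 442, 0]) cylinder(h = 14, r = 162);
translate([408, 442, 14]) cylinder(h = 240, r = 46);
translate([408, 442, 254]) cylinder(h = 14, r = 162);


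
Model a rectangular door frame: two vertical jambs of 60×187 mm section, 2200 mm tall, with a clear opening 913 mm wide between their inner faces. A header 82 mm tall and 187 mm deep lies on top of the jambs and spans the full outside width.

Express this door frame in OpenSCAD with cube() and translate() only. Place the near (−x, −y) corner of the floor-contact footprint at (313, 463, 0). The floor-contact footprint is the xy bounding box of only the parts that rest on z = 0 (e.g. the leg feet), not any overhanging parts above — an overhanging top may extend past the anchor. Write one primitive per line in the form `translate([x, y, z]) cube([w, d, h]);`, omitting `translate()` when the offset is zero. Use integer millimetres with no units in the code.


translate([313, 463, 0]) cube([60, 187, 2200]);
translate([1286, 463, 0]) cube([60, 187, 2200]);
translate([313, 463, 2200]) cube([1033, 187, 82]);


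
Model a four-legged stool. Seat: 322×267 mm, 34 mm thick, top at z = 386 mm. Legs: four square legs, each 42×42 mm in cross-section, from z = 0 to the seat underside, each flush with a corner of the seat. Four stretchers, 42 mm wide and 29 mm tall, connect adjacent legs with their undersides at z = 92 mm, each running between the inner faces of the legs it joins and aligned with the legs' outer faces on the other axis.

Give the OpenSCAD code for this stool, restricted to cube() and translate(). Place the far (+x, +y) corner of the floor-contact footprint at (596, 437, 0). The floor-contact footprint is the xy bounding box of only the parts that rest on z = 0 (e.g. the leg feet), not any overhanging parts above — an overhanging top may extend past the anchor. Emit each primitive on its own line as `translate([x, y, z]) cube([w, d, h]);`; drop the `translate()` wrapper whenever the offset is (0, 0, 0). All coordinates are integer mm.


translate([274, 170, 352]) cube([322, 267, 34]);
translate([274, 170, 0]) cube([42, 42, 352]);
translate([554, 170, 0]) cube([42, 42, 352]);
translate([274, 395, 0]) cube([42, 42, 352]);
translate([554, 395, 0]) cube([42, 42, 352]);
translate([316, 170, 92]) cube([238, 42, 29]);
translate([316, 395, 92]) cube([238, 42, 29]);
translate([274, 212, 92]) cube([42, 183, 29]);
translate([554, 212, 92]) cube([42, 183, 29]);


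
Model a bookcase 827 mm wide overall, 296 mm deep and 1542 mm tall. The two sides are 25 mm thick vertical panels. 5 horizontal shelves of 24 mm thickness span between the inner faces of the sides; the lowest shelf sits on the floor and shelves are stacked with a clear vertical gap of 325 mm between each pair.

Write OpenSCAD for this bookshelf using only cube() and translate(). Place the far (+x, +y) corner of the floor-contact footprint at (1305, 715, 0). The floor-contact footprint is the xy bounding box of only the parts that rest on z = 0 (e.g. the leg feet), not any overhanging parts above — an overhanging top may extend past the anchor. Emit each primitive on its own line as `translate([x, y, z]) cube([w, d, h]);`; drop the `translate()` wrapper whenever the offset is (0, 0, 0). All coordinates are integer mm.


translate([478, 419, 0]) cube([25, 296, 1542]);
translate([1280, 419, 0]) cube([25, 296, 1542]);
translate([503, 419, 0]) cube([777, 296, 24]);
translate([503, 419, 349]) cube([777, 296, 24]);
translate([503, 419, 698]) cube([777, 296, 24]);
translate([503, 419, 1047]) cube([777, 296, 24]);
translate([503, 419, 1396]) cube([777, 296, 24]);


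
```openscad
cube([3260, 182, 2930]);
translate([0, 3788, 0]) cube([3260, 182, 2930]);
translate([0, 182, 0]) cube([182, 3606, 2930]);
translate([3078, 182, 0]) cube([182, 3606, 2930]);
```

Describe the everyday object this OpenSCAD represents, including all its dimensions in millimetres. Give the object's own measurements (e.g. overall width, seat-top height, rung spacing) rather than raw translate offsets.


The wall frame of a small rectangular building: four walls, each 2930 mm tall and 182 mm thick, enclosing a footprint 3260 mm (x) by 3970 mm (y) outside-to-outside, with no floor or roof. The front and back walls (the −y and +y sides) span the full width; the two side walls fit between them.


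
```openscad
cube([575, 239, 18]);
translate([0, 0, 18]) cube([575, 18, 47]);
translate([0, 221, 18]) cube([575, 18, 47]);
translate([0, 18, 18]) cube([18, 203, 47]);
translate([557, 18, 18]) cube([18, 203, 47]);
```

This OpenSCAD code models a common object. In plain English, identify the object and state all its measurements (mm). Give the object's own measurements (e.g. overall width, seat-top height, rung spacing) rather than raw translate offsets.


An open-topped rectangular box: outside dimensions 575×239×65 mm, with a uniform wall and base thickness of 18 mm. The base is a full 575×239 slab on the floor; four walls sit on top of the base. The front and back walls (the −y and +y sides) span the full width; the two side walls fit between them.


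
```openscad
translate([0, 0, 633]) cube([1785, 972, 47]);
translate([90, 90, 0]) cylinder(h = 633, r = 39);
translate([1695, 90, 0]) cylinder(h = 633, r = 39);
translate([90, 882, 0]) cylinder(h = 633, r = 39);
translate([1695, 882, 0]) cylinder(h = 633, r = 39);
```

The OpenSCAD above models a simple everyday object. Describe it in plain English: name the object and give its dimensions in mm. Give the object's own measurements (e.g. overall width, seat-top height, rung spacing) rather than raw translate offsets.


A table: top 1785 mm (x) × 972 mm (y), 47 mm thick, upper face at z = 680 mm, on four round legs of 78 mm diameter, each leg's bounding box inset 51 mm from the nearest pair of top edges from z = 0 to the bottom of the top.


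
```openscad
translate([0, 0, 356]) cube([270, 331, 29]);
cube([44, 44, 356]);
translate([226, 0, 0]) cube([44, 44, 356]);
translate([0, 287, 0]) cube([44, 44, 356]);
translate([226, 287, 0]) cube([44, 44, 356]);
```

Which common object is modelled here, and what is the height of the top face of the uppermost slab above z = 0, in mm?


A stool. The seat height is 385 mm.

A 270×331×29 slab at z = 356 on four corner posts — a stool. The seat top is 356 + 29 = 385 mm.


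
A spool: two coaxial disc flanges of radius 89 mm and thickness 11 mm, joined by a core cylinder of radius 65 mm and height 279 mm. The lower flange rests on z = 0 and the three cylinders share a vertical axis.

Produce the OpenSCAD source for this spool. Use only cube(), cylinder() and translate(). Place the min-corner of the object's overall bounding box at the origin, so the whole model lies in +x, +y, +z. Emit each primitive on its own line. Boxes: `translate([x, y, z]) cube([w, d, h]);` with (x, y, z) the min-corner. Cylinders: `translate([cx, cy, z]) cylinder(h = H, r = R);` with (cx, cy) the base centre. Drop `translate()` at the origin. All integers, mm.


translate([89, 89, 0]) cylinder(h = 11, r = 89);
translate([89, 89, 11]) cylinder(h = 279, r = 65);
translate([89, 89, 290]) cylinder(h = 11, r = 89);


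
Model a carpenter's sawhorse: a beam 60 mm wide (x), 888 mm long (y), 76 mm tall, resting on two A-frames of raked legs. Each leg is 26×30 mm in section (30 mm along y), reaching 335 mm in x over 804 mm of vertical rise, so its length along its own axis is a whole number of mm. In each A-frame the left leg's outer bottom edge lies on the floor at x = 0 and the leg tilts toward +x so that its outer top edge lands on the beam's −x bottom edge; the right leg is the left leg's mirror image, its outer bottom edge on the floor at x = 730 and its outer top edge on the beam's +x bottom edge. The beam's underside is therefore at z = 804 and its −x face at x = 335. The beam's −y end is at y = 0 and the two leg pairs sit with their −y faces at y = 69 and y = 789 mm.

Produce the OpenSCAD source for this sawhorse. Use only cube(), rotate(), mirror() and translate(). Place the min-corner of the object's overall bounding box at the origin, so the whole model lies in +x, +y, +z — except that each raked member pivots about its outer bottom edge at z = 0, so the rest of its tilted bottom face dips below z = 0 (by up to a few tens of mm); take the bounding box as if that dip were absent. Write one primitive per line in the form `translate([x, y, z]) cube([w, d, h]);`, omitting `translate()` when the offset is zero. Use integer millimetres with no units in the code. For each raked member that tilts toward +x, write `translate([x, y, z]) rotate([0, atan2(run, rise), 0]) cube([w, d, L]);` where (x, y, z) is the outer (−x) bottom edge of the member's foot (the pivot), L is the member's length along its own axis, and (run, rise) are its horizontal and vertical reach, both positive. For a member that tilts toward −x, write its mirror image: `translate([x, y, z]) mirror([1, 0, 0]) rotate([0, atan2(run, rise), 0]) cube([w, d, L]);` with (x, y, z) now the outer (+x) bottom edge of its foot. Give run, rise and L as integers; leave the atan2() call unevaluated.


// leg length = √(335² + 804²) = 871
// right-leg outer foot x = 2·335 + 60 = 730
// beam min-corner = (335, 0, 804)
translate([335, 0, 804]) cube([60, 888, 76]);
translate([0, 69, 0]) rotate([0, atan2(335, 804), 0]) cube([26, 30, 871]);
translate([730, 69, 0]) mirror([1, 0, 0]) rotate([0, atan2(335, 804), 0]) cube([26, 30, 871]);
translate([0, 789, 0]) rotate([0, atan2(335, 804), 0]) cube([26, 30, 871]);
translate([730, 789, 0]) mirror([1, 0, 0]) rotate([0, atan2(335, 804), 0]) cube([26, 30, 871]);


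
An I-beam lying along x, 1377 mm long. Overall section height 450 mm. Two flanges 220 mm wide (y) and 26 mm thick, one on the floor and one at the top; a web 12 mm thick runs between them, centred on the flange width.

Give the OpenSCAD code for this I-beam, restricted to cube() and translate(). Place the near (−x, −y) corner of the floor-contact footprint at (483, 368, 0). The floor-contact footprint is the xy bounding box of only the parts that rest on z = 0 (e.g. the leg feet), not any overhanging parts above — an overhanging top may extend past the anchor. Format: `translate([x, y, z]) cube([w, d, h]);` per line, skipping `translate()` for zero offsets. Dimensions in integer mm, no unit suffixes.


translate([483, 368, 0]) cube([1377, 220, 26]);
translate([483, 472, 26]) cube([1377, 12, 398]);
translate([483, 368, 424]) cube([1377, 220, 26]);


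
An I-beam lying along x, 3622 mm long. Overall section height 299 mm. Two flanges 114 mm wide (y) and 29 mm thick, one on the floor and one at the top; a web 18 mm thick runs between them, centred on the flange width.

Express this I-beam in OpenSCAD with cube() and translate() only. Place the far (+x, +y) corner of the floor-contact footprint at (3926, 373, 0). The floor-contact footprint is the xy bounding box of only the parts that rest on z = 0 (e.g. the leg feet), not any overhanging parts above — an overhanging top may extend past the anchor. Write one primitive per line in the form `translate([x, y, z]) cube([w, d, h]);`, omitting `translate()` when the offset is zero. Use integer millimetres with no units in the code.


translate([304, 259, 0]) cube([3622, 114, 29]);
translate([304, 307, 29]) cube([3622, 18, 241]);
translate([304, 259, 270]) cube([3622, 114, 29]);


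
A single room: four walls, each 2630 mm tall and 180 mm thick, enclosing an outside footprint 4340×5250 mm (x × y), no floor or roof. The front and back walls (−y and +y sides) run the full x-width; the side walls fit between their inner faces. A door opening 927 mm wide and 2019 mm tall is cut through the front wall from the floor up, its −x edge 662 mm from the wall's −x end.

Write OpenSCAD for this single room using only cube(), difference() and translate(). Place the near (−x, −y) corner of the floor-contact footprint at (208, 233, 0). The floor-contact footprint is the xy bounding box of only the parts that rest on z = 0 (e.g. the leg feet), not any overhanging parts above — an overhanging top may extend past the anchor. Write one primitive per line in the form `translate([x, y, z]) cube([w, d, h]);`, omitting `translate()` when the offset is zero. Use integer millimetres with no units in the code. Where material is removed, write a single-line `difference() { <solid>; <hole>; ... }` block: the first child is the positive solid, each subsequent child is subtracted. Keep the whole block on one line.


difference() { translate([208, 233, 0]) cube([4340, 180, 2630]); translate([870, 233, 0]) cube([927, 180, 2019]); }
translate([208, 5303, 0]) cube([4340, 180, 2630]);
translate([208, 413, 0]) cube([180, 4890, 2630]);
translate([4368, 413, 0]) cube([180, 4890, 2630]);
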